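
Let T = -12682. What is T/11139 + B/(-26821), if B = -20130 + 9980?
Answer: -227083072/298759119 ≈ -0.76009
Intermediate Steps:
B = -10150
T/11139 + B/(-26821) = -12682/11139 - 10150/(-26821) = -12682*1/11139 - 10150*(-1/26821) = -12682/11139 + 10150/26821 = -227083072/298759119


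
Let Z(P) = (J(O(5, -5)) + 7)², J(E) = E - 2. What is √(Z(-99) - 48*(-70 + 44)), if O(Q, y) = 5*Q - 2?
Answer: 4*√127 ≈ 45.078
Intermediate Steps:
O(Q, y) = -2 + 5*Q
J(E) = -2 + E
Z(P) = 784 (Z(P) = ((-2 + (-2 + 5*5)) + 7)² = ((-2 + (-2 + 25)) + 7)² = ((-2 + 23) + 7)² = (21 + 7)² = 28² = 784)
√(Z(-99) - 48*(-70 + 44)) = √(784 - 48*(-70 + 44)) = √(784 - 48*(-26)) = √(784 + 1248) = √2032 = 4*√127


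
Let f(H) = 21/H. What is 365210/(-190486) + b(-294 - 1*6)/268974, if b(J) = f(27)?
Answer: -442043308729/230561016138 ≈ -1.9173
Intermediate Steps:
b(J) = 7/9 (b(J) = 21/27 = 21*(1/27) = 7/9)
365210/(-190486) + b(-294 - 1*6)/268974 = 365210/(-190486) + (7/9)/268974 = 365210*(-1/190486) + (7/9)*(1/268974) = -182605/95243 + 7/2420766 = -442043308729/230561016138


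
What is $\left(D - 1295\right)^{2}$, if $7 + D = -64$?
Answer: $1865956$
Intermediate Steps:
$D = -71$ ($D = -7 - 64 = -71$)
$\left(D - 1295\right)^{2} = \left(-71 - 1295\right)^{2} = \left(-1366\right)^{2} = 1865956$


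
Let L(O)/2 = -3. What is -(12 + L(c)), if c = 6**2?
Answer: -6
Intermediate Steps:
c = 36
L(O) = -6 (L(O) = 2*(-3) = -6)
-(12 + L(c)) = -(12 - 6) = -1*6 = -6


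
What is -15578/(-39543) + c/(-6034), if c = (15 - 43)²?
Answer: 4499710/17043033 ≈ 0.26402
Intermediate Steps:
c = 784 (c = (-28)² = 784)
-15578/(-39543) + c/(-6034) = -15578/(-39543) + 784/(-6034) = -15578*(-1/39543) + 784*(-1/6034) = 15578/39543 - 56/431 = 4499710/17043033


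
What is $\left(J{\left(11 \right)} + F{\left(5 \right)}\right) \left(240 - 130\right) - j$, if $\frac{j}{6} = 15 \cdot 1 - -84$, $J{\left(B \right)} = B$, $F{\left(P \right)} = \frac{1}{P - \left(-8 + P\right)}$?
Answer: $\frac{2519}{4} \approx 629.75$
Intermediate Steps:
$F{\left(P \right)} = \frac{1}{8}$
$j = 594$ ($j = 6 \left(15 \cdot 1 - -84\right) = 6 \left(15 + 84\right) = 6 \cdot 99 = 594$)
$\left(J{\left(11 \right)} + F{\left(5 \right)}\right) \left(240 - 130\right) - j = \left(11 + \frac{1}{8}\right) \left(240 - 130\right) - 594 = \frac{89}{8} \cdot 110 - 594 = \frac{4895}{4} - 594 = \frac{2519}{4}$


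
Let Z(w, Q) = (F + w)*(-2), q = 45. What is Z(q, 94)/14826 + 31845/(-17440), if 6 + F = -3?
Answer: -15779655/8618848 ≈ -1.8308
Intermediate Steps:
F = -9 (F = -6 - 3 = -9)
Z(w, Q) = 18 - 2*w (Z(w, Q) = (-9 + w)*(-2) = 18 - 2*w)
Z(q, 94)/14826 + 31845/(-17440) = (18 - 2*45)/14826 + 31845/(-17440) = (18 - 90)*(1/14826) + 31845*(-1/17440) = -72*1/14826 - 6369/3488 = -12/2471 - 6369/3488 = -15779655/8618848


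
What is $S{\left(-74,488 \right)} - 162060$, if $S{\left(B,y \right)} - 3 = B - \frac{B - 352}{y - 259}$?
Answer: $- \frac{37127573}{229} \approx -1.6213 \cdot 10^{5}$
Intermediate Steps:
$S{\left(B,y \right)} = 3 + B - \frac{-352 + B}{-259 + y}$ ($S{\left(B,y \right)} = 3 + \left(B - \frac{B - 352}{y - 259}\right) = 3 + \left(B - \frac{-352 + B}{-259 + y}\right) = 3 + B - \frac{-352 + B}{-259 + y}$)
$S{\left(-74,488 \right)} - 162060 = \frac{-425 - -19240 + 3 \cdot 488 - 36112}{-259 + 488} - 162060 = \frac{-425 + 19240 + 1464 - 36112}{229} - 162060 = \frac{1}{229} \left(-15833\right) - 162060 = - \frac{15833}{229} - 162060 = - \frac{37127573}{229}$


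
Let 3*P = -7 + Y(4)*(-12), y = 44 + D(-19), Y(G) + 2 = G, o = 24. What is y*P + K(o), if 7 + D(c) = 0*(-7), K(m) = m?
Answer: -1075/3 ≈ -358.33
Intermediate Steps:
D(c) = -7 (D(c) = -7 + 0*(-7) = -7 + 0 = -7)
Y(G) = -2 + G
y = 37 (y = 44 - 7 = 37)
P = -31/3 (P = (-7 + (-2 + 4)*(-12))/3 = (-7 + 2*(-12))/3 = (-7 - 24)/3 = (1/3)*(-31) = -31/3 ≈ -10.333)
y*P + K(o) = 37*(-31/3) + 24 = -1147/3 + 24 = -1075/3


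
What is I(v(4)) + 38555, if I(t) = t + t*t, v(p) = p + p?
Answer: 38627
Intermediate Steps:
v(p) = 2*p
I(t) = t + t**2
I(v(4)) + 38555 = (2*4)*(1 + 2*4) + 38555 = 8*(1 + 8) + 38555 = 8*9 + 38555 = 72 + 38555 = 38627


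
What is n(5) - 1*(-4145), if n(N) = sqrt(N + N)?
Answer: 4145 + sqrt(10) ≈ 4148.2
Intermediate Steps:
n(N) = sqrt(2)*sqrt(N) (n(N) = sqrt(2*N) = sqrt(2)*sqrt(N))
n(5) - 1*(-4145) = sqrt(2)*sqrt(5) - 1*(-4145) = sqrt(10) + 4145 = 4145 + sqrt(10)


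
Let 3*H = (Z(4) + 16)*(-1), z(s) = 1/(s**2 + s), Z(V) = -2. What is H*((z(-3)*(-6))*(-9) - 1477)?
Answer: 20552/3 ≈ 6850.7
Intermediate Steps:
z(s) = 1/(s + s**2)
H = -14/3 (H = ((-2 + 16)*(-1))/3 = (14*(-1))/3 = (1/3)*(-14) = -14/3 ≈ -4.6667)
H*((z(-3)*(-6))*(-9) - 1477) = -14*(((1/((-3)*(1 - 3)))*(-6))*(-9) - 1477)/3 = -14*((-1/3/(-2)*(-6))*(-9) - 1477)/3 = -14*((-1/3*(-1/2)*(-6))*(-9) - 1477)/3 = -14*(((1/6)*(-6))*(-9) - 1477)/3 = -14*(-1*(-9) - 1477)/3 = -14*(9 - 1477)/3 = -14/3*(-1468) = 20552/3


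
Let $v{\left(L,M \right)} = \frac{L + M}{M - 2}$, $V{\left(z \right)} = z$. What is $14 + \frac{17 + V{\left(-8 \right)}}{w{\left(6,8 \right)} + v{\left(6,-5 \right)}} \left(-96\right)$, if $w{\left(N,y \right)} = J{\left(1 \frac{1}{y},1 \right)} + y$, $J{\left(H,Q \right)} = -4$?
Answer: $-210$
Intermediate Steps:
$w{\left(N,y \right)} = -4 + y$
$v{\left(L,M \right)} = \frac{L + M}{-2 + M}$
$14 + \frac{17 + V{\left(-8 \right)}}{w{\left(6,8 \right)} + v{\left(6,-5 \right)}} \left(-96\right) = 14 + \frac{17 - 8}{\left(-4 + 8\right) + \frac{6 - 5}{-2 - 5}} \left(-96\right) = 14 + \frac{9}{4 + \frac{1}{-7} \cdot 1} \left(-96\right) = 14 + \frac{9}{4 - \frac{1}{7}} \left(-96\right) = 14 + \frac{9}{\frac{27}{7}} \left(-96\right) = 14 + 9 \cdot \frac{7}{27} \left(-96\right) = 14 + \frac{7}{3} \left(-96\right) = 14 - 224 = -210$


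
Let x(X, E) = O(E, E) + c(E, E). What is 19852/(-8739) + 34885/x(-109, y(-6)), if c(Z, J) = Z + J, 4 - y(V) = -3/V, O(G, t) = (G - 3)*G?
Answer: 243749048/61173 ≈ 3984.6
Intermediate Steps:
O(G, t) = G*(-3 + G) (O(G, t) = (-3 + G)*G = G*(-3 + G))
y(V) = 4 + 3/V (y(V) = 4 - (-3)/V = 4 + 3/V)
c(Z, J) = J + Z
x(X, E) = 2*E + E*(-3 + E) (x(X, E) = E*(-3 + E) + (E + E) = E*(-3 + E) + 2*E = 2*E + E*(-3 + E))
19852/(-8739) + 34885/x(-109, y(-6)) = 19852/(-8739) + 34885/(((4 + 3/(-6))*(-1 + (4 + 3/(-6))))) = 19852*(-1/8739) + 34885/(((4 + 3*(-⅙))*(-1 + (4 + 3*(-⅙))))) = -19852/8739 + 34885/(((4 - ½)*(-1 + (4 - ½)))) = -19852/8739 + 34885/((7*(-1 + 7/2)/2)) = -19852/8739 + 34885/(((7/2)*(5/2))) = -19852/8739 + 34885/(35/4) = -19852/8739 + 34885*(4/35) = -19852/8739 + 27908/7 = 243749048/61173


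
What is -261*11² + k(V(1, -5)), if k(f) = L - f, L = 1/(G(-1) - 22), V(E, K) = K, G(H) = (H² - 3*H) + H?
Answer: -599945/19 ≈ -31576.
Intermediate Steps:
G(H) = H² - 2*H
L = -1/19 (L = 1/(-(-2 - 1) - 22) = 1/(-1*(-3) - 22) = 1/(3 - 22) = 1/(-19) = -1/19 ≈ -0.052632)
k(f) = -1/19 - f
-261*11² + k(V(1, -5)) = -261*11² + (-1/19 - 1*(-5)) = -261*121 + (-1/19 + 5) = -31581 + 94/19 = -599945/19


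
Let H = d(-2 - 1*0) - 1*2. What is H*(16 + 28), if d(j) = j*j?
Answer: 88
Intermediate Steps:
d(j) = j²
H = 2 (H = (-2 - 1*0)² - 1*2 = (-2 + 0)² - 2 = (-2)² - 2 = 4 - 2 = 2)
H*(16 + 28) = 2*(16 + 28) = 2*44 = 88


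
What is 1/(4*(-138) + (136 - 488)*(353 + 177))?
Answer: -1/187112 ≈ -5.3444e-6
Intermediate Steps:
1/(4*(-138) + (136 - 488)*(353 + 177)) = 1/(-552 - 352*530) = 1/(-552 - 186560) = 1/(-187112) = -1/187112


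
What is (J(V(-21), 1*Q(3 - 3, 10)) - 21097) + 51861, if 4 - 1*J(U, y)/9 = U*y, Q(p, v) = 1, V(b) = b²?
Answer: 26831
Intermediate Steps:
J(U, y) = 36 - 9*U*y
(J(V(-21), 1*Q(3 - 3, 10)) - 21097) + 51861 = ((36 - 9*(-21)²*1*1) - 21097) + 51861 = ((36 - 9*441*1) - 21097) + 51861 = ((36 - 3969) - 21097) + 51861 = (-3933 - 21097) + 51861 = -25030 + 51861 = 26831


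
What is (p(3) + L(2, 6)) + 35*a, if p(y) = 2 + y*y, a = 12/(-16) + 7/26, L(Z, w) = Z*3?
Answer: 9/52 ≈ 0.17308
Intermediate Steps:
L(Z, w) = 3*Z
a = -25/52 (a = 12*(-1/16) + 7*(1/26) = -3/4 + 7/26 = -25/52 ≈ -0.48077)
p(y) = 2 + y**2
(p(3) + L(2, 6)) + 35*a = ((2 + 3**2) + 3*2) + 35*(-25/52) = ((2 + 9) + 6) - 875/52 = (11 + 6) - 875/52 = 17 - 875/52 = 9/52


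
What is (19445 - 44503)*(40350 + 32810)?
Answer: -1833243280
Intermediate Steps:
(19445 - 44503)*(40350 + 32810) = -25058*73160 = -1833243280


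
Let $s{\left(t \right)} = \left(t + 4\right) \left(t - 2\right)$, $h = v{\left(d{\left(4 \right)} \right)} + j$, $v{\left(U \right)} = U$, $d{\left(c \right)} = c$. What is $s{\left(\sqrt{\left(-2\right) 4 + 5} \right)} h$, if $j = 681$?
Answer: $-7535 + 1370 i \sqrt{3} \approx -7535.0 + 2372.9 i$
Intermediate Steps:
$h = 685$ ($h = 4 + 681 = 685$)
$s{\left(t \right)} = \left(-2 + t\right) \left(4 + t\right)$ ($s{\left(t \right)} = \left(4 + t\right) \left(-2 + t\right) = \left(-2 + t\right) \left(4 + t\right)$)
$s{\left(\sqrt{\left(-2\right) 4 + 5} \right)} h = \left(-8 + \left(\sqrt{\left(-2\right) 4 + 5}\right)^{2} + 2 \sqrt{\left(-2\right) 4 + 5}\right) 685 = \left(-8 + \left(\sqrt{-8 + 5}\right)^{2} + 2 \sqrt{-8 + 5}\right) 685 = \left(-8 + \left(\sqrt{-3}\right)^{2} + 2 \sqrt{-3}\right) 685 = \left(-8 + \left(i \sqrt{3}\right)^{2} + 2 i \sqrt{3}\right) 685 = \left(-8 - 3 + 2 i \sqrt{3}\right) 685 = \left(-11 + 2 i \sqrt{3}\right) 685 = -7535 + 1370 i \sqrt{3}$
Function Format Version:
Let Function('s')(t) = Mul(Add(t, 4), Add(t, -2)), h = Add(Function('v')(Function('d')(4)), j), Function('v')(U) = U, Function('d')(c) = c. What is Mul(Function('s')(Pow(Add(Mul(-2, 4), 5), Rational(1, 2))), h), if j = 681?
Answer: Add(-7535, Mul(1370, I, Pow(3, Rational(1, 2)))) ≈ Add(-7535.0, Mul(2372.9, I))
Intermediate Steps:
h = 685 (h = Add(4, 681) = 685)
Function('s')(t) = Mul(Add(-2, t), Add(4, t)) (Function('s')(t) = Mul(Add(4, t), Add(-2, t)) = Mul(Add(-2, t), Add(4, t)))
Mul(Function('s')(Pow(Add(Mul(-2, 4), 5), Rational(1, 2))), h) = Mul(Add(-8, Pow(Pow(Add(Mul(-2, 4), 5), Rational(1, 2)), 2), Mul(2, Pow(Add(Mul(-2, 4), 5), Rational(1, 2)))), 685) = Mul(Add(-8, Pow(Pow(Add(-8, 5), Rational(1, 2)), 2), Mul(2, Pow(Add(-8, 5), Rational(1, 2)))), 685) = Mul(Add(-8, Pow(Pow(-3, Rational(1, 2)), 2), Mul(2, Pow(-3, Rational(1, 2)))), 685) = Mul(Add(-8, Pow(Mul(I, Pow(3, Rational(1, 2))), 2), Mul(2, Mul(I, Pow(3, Rational(1, 2))))), 685) = Mul(Add(-8, -3, Mul(2, I, Pow(3, Rational(1, 2)))), 685) = Mul(Add(-11, Mul(2, I, Pow(3, Rational(1, 2)))), 685) = Add(-7535, Mul(1370, I, Pow(3, Rational(1, 2))))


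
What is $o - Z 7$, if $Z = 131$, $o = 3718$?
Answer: $2801$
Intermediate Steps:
$o - Z 7 = 3718 - 131 \cdot 7 = 3718 - 917 = 2801$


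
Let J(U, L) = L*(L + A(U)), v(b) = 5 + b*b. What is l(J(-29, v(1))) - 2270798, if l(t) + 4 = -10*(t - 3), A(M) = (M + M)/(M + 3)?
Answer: -29526456/13 ≈ -2.2713e+6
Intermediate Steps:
A(M) = 2*M/(3 + M) (A(M) = (2*M)/(3 + M) = 2*M/(3 + M))
v(b) = 5 + b**2
J(U, L) = L*(L + 2*U/(3 + U))
l(t) = 26 - 10*t (l(t) = -4 - 10*(t - 3) = -4 - 10*(-3 + t) = -4 + (30 - 10*t) = 26 - 10*t)
l(J(-29, v(1))) - 2270798 = (26 - 10*(5 + 1**2)*(2*(-29) + (5 + 1**2)*(3 - 29))/(3 - 29)) - 2270798 = (26 - 10*(5 + 1)*(-58 + (5 + 1)*(-26))/(-26)) - 2270798 = (26 - 60*(-1)*(-58 + 6*(-26))/26) - 2270798 = (26 - 60*(-1)*(-58 - 156)/26) - 2270798 = (26 - 60*(-1)*(-214)/26) - 2270798 = (26 - 10*642/13) - 2270798 = (26 - 6420/13) - 2270798 = -6082/13 - 2270798 = -29526456/13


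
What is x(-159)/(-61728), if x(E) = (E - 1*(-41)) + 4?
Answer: 19/10288 ≈ 0.0018468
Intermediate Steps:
x(E) = 45 + E (x(E) = (E + 41) + 4 = (41 + E) + 4 = 45 + E)
x(-159)/(-61728) = (45 - 159)/(-61728) = -114*(-1/61728) = 19/10288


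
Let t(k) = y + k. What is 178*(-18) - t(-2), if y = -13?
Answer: -3189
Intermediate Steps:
t(k) = -13 + k
178*(-18) - t(-2) = 178*(-18) - (-13 - 2) = -3204 - 1*(-15) = -3204 + 15 = -3189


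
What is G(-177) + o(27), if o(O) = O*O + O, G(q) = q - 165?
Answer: 414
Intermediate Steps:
G(q) = -165 + q
o(O) = O + O**2 (o(O) = O**2 + O = O + O**2)
G(-177) + o(27) = (-165 - 177) + 27*(1 + 27) = -342 + 27*28 = -342 + 756 = 414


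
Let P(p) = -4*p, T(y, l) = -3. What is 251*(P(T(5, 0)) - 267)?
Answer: -64005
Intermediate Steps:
251*(P(T(5, 0)) - 267) = 251*(-4*(-3) - 267) = 251*(12 - 267) = 251*(-255) = -64005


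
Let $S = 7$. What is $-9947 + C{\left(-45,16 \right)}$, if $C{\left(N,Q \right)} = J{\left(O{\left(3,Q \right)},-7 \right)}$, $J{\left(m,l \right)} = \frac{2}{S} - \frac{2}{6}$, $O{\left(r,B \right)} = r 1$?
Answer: $- \frac{208888}{21} \approx -9947.0$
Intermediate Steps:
$O{\left(r,B \right)} = r$
$J{\left(m,l \right)} = - \frac{1}{21}$ ($J{\left(m,l \right)} = \frac{2}{7} - \frac{2}{6} = 2 \cdot \frac{1}{7} - \frac{1}{3} = \frac{2}{7} - \frac{1}{3} = - \frac{1}{21}$)
$C{\left(N,Q \right)} = - \frac{1}{21}$
$-9947 + C{\left(-45,16 \right)} = -9947 - \frac{1}{21} = - \frac{208888}{21}$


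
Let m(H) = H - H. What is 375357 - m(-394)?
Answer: 375357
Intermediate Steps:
m(H) = 0
375357 - m(-394) = 375357 - 1*0 = 375357 + 0 = 375357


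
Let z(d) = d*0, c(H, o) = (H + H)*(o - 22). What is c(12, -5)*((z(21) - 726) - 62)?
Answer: 510624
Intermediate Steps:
c(H, o) = 2*H*(-22 + o) (c(H, o) = (2*H)*(-22 + o) = 2*H*(-22 + o))
z(d) = 0
c(12, -5)*((z(21) - 726) - 62) = (2*12*(-22 - 5))*((0 - 726) - 62) = (2*12*(-27))*(-726 - 62) = -648*(-788) = 510624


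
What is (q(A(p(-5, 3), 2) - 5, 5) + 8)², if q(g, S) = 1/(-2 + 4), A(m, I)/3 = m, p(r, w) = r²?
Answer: 289/4 ≈ 72.250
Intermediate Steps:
A(m, I) = 3*m
q(g, S) = ½ (q(g, S) = 1/2 = ½)
(q(A(p(-5, 3), 2) - 5, 5) + 8)² = (½ + 8)² = (17/2)² = 289/4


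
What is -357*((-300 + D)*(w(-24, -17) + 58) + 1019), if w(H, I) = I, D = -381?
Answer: 9604014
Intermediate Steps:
-357*((-300 + D)*(w(-24, -17) + 58) + 1019) = -357*((-300 - 381)*(-17 + 58) + 1019) = -357*(-681*41 + 1019) = -357*(-27921 + 1019) = -357*(-26902) = 9604014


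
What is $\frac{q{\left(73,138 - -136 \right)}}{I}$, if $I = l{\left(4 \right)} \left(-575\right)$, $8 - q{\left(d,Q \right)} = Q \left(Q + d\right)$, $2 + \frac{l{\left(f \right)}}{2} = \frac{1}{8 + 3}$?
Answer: $- \frac{34859}{805} \approx -43.303$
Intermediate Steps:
$l{\left(f \right)} = - \frac{42}{11}$ ($l{\left(f \right)} = -4 + \frac{2}{8 + 3} = -4 + \frac{2}{11} = - \frac{42}{11}$)
$q{\left(d,Q \right)} = 8 - Q \left(Q + d\right)$
$I = \frac{24150}{11}$ ($I = \left(- \frac{42}{11}\right) \left(-575\right) = \frac{24150}{11} \approx 2195.5$)
$\frac{q{\left(73,138 - -136 \right)}}{I} = \frac{8 - \left(138 - -136\right)^{2} - \left(138 - -136\right) 73}{\frac{24150}{11}} = \left(8 - \left(138 + 136\right)^{2} - \left(138 + 136\right) 73\right) \frac{11}{24150} = \left(8 - 274^{2} - 274 \cdot 73\right) \frac{11}{24150} = \left(8 - 75076 - 20002\right) \frac{11}{24150} = \left(-95070\right) \frac{11}{24150} = - \frac{34859}{805}$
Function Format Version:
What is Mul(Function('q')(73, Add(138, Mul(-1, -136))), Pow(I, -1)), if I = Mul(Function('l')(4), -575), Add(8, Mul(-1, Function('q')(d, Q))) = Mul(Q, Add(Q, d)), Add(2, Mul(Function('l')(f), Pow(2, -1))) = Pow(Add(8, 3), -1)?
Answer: Rational(-34859, 805) ≈ -43.303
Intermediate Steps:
Function('l')(f) = Rational(-42, 11) (Function('l')(f) = Add(-4, Mul(2, Pow(Add(8, 3), -1))) = Add(-4, Mul(2, Pow(11, -1))) = Add(-4, Mul(2, Rational(1, 11))) = Add(-4, Rational(2, 11)) = Rational(-42, 11))
Function('q')(d, Q) = Add(8, Mul(-1, Q, Add(Q, d))) (Function('q')(d, Q) = Add(8, Mul(-1, Mul(Q, Add(Q, d)))) = Add(8, Mul(-1, Q, Add(Q, d))))
I = Rational(24150, 11) (I = Mul(Rational(-42, 11), -575) = Rational(24150, 11) ≈ 2195.5)
Mul(Function('q')(73, Add(138, Mul(-1, -136))), Pow(I, -1)) = Mul(Add(8, Mul(-1, Pow(Add(138, Mul(-1, -136)), 2)), Mul(-1, Add(138, Mul(-1, -136)), 73)), Pow(Rational(24150, 11), -1)) = Mul(Add(8, Mul(-1, Pow(Add(138, 136), 2)), Mul(-1, Add(138, 136), 73)), Rational(11, 24150)) = Mul(Add(8, Mul(-1, Pow(274, 2)), Mul(-1, 274, 73)), Rational(11, 24150)) = Mul(Add(8, Mul(-1, 75076), -20002), Rational(11, 24150)) = Mul(Add(8, -75076, -20002), Rational(11, 24150)) = Mul(-95070, Rational(11, 24150)) = Rational(-34859, 805)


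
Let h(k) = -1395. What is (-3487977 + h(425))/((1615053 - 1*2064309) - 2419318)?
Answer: 1744686/1434287 ≈ 1.2164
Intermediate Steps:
(-3487977 + h(425))/((1615053 - 1*2064309) - 2419318) = (-3487977 - 1395)/((1615053 - 1*2064309) - 2419318) = -3489372/((1615053 - 2064309) - 2419318) = -3489372/(-449256 - 2419318) = -3489372/(-2868574) = -3489372*(-1/2868574) = 1744686/1434287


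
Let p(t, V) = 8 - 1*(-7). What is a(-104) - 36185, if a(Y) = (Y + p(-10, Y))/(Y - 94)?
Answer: -7164541/198 ≈ -36185.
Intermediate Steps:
p(t, V) = 15 (p(t, V) = 8 + 7 = 15)
a(Y) = (15 + Y)/(-94 + Y) (a(Y) = (Y + 15)/(Y - 94) = (15 + Y)/(-94 + Y))
a(-104) - 36185 = (15 - 104)/(-94 - 104) - 36185 = -89/(-198) - 36185 = -1/198*(-89) - 36185 = 89/198 - 36185 = -7164541/198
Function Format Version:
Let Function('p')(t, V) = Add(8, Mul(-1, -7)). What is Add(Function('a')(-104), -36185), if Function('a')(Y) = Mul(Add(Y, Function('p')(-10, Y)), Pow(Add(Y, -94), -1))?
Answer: Rational(-7164541, 198) ≈ -36185.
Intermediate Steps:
Function('p')(t, V) = 15 (Function('p')(t, V) = Add(8, 7) = 15)
Function('a')(Y) = Mul(Pow(Add(-94, Y), -1), Add(15, Y)) (Function('a')(Y) = Mul(Add(Y, 15), Pow(Add(Y, -94), -1)) = Mul(Add(15, Y), Pow(Add(-94, Y), -1)) = Mul(Pow(Add(-94, Y), -1), Add(15, Y)))
Add(Function('a')(-104), -36185) = Add(Mul(Pow(Add(-94, -104), -1), Add(15, -104)), -36185) = Add(Mul(Pow(-198, -1), -89), -36185) = Add(Mul(Rational(-1, 198), -89), -36185) = Add(Rational(89, 198), -36185) = Rational(-7164541, 198)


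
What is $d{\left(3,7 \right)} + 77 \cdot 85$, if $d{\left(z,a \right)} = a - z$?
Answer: $6549$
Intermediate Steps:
$d{\left(3,7 \right)} + 77 \cdot 85 = \left(7 - 3\right) + 77 \cdot 85 = \left(7 - 3\right) + 6545 = 4 + 6545 = 6549$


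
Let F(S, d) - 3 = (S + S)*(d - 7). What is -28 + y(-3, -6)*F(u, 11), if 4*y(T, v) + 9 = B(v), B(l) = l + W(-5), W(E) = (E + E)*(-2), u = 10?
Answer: 303/4 ≈ 75.750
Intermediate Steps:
F(S, d) = 3 + 2*S*(-7 + d) (F(S, d) = 3 + (S + S)*(d - 7) = 3 + (2*S)*(-7 + d) = 3 + 2*S*(-7 + d))
W(E) = -4*E (W(E) = (2*E)*(-2) = -4*E)
B(l) = 20 + l (B(l) = l - 4*(-5) = l + 20 = 20 + l)
y(T, v) = 11/4 + v/4 (y(T, v) = -9/4 + (20 + v)/4 = -9/4 + (5 + v/4) = 11/4 + v/4)
-28 + y(-3, -6)*F(u, 11) = -28 + (11/4 + (¼)*(-6))*(3 - 14*10 + 2*10*11) = -28 + (11/4 - 3/2)*(3 - 140 + 220) = -28 + (5/4)*83 = -28 + 415/4 = 303/4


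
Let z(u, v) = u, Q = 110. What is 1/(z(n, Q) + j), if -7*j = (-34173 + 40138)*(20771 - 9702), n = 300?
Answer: -7/66024485 ≈ -1.0602e-7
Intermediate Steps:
j = -66026585/7 (j = -(-34173 + 40138)*(20771 - 9702)/7 = -5965*11069/7 = -⅐*66026585 = -66026585/7 ≈ -9.4324e+6)
1/(z(n, Q) + j) = 1/(300 - 66026585/7) = 1/(-66024485/7) = -7/66024485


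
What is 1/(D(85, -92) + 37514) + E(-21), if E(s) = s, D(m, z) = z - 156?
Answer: -782585/37266 ≈ -21.000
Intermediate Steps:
D(m, z) = -156 + z
1/(D(85, -92) + 37514) + E(-21) = 1/((-156 - 92) + 37514) - 21 = 1/(-248 + 37514) - 21 = 1/37266 - 21 = -782585/37266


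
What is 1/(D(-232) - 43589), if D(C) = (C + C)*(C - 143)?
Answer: 1/130411 ≈ 7.6681e-6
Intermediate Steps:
D(C) = 2*C*(-143 + C) (D(C) = (2*C)*(-143 + C) = 2*C*(-143 + C))
1/(D(-232) - 43589) = 1/(2*(-232)*(-143 - 232) - 43589) = 1/(2*(-232)*(-375) - 43589) = 1/(174000 - 43589) = 1/130411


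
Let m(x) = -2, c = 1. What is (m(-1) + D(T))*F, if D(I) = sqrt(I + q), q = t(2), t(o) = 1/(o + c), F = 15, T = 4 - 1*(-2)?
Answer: -30 + 5*sqrt(57) ≈ 7.7492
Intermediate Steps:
T = 6 (T = 4 + 2 = 6)
t(o) = 1/(1 + o) (t(o) = 1/(o + 1) = 1/(1 + o))
q = 1/3 (q = 1/(1 + 2) = 1/3 ≈ 0.33333)
D(I) = sqrt(1/3 + I) (D(I) = sqrt(I + 1/3) = sqrt(1/3 + I))
(m(-1) + D(T))*F = (-2 + sqrt(3 + 9*6)/3)*15 = (-2 + sqrt(3 + 54)/3)*15 = (-2 + sqrt(57)/3)*15 = -30 + 5*sqrt(57)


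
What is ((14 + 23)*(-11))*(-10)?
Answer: 4070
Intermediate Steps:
((14 + 23)*(-11))*(-10) = (37*(-11))*(-10) = -407*(-10) = 4070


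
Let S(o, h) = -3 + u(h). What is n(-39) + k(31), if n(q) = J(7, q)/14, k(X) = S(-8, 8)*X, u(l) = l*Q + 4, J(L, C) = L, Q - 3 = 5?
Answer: 4031/2 ≈ 2015.5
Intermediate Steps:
Q = 8 (Q = 3 + 5 = 8)
u(l) = 4 + 8*l (u(l) = l*8 + 4 = 8*l + 4 = 4 + 8*l)
S(o, h) = 1 + 8*h (S(o, h) = -3 + (4 + 8*h) = 1 + 8*h)
k(X) = 65*X (k(X) = (1 + 8*8)*X = (1 + 64)*X = 65*X)
n(q) = ½ (n(q) = 7/14 = 7*(1/14) = ½)
n(-39) + k(31) = ½ + 65*31 = ½ + 2015 = 4031/2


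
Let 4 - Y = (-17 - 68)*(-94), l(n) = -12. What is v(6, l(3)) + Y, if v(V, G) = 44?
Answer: -7942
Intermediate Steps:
Y = -7986 (Y = 4 - (-17 - 68)*(-94) = 4 - (-85)*(-94) = 4 - 1*7990 = 4 - 7990 = -7986)
v(6, l(3)) + Y = 44 - 7986 = -7942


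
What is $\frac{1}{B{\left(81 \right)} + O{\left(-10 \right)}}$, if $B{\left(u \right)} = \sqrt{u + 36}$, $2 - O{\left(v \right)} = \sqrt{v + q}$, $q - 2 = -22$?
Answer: $\frac{1}{2 + 3 \sqrt{13} - i \sqrt{30}} \approx 0.065975 + 0.028194 i$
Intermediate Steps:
$q = -20$ ($q = 2 - 22 = -20$)
$O{\left(v \right)} = 2 - \sqrt{-20 + v}$ ($O{\left(v \right)} = 2 - \sqrt{v - 20} = 2 - \sqrt{-20 + v}$)
$B{\left(u \right)} = \sqrt{36 + u}$
$\frac{1}{B{\left(81 \right)} + O{\left(-10 \right)}} = \frac{1}{\sqrt{36 + 81} + \left(2 - \sqrt{-20 - 10}\right)} = \frac{1}{\sqrt{117} + \left(2 - \sqrt{-30}\right)} = \frac{1}{3 \sqrt{13} + \left(2 - i \sqrt{30}\right)} = \frac{1}{2 + 3 \sqrt{13} - i \sqrt{30}}$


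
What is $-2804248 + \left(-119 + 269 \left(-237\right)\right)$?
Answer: $-2868120$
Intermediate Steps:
$-2804248 + \left(-119 + 269 \left(-237\right)\right) = -2804248 - 63872 = -2868120$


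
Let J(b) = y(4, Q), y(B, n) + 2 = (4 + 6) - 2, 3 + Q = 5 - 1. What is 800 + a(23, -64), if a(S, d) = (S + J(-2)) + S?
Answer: 852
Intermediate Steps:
Q = 1 (Q = -3 + (5 - 1) = -3 + 4 = 1)
y(B, n) = 6 (y(B, n) = -2 + ((4 + 6) - 2) = -2 + (10 - 2) = -2 + 8 = 6)
J(b) = 6
a(S, d) = 6 + 2*S (a(S, d) = (S + 6) + S = (6 + S) + S = 6 + 2*S)
800 + a(23, -64) = 800 + (6 + 2*23) = 800 + (6 + 46) = 800 + 52 = 852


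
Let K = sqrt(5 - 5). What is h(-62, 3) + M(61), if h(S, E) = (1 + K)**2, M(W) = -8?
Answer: -7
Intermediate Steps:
K = 0 (K = sqrt(0) = 0)
h(S, E) = 1 (h(S, E) = (1 + 0)**2 = 1**2 = 1)
h(-62, 3) + M(61) = 1 - 8 = -7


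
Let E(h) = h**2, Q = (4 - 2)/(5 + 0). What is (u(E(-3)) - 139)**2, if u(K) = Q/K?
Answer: 39100009/2025 ≈ 19309.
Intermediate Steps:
Q = 2/5 ≈ 0.40000
u(K) = 2/(5*K)
(u(E(-3)) - 139)**2 = (2/(5*((-3)**2)) - 139)**2 = ((2/5)/9 - 139)**2 = ((2/5)*(1/9) - 139)**2 = (2/45 - 139)**2 = (-6253/45)**2 = 39100009/2025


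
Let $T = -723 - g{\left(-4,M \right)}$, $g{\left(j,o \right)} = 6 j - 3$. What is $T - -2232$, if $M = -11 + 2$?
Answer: $1536$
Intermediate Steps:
$M = -9$
$g{\left(j,o \right)} = -3 + 6 j$
$T = -696$ ($T = -723 - \left(-3 + 6 \left(-4\right)\right) = -723 - \left(-3 - 24\right) = -723 - -27 = -723 + 27 = -696$)
$T - -2232 = -696 - -2232 = -696 + 2232 = 1536$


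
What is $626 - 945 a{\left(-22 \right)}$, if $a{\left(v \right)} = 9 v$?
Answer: $187736$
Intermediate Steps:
$626 - 945 a{\left(-22 \right)} = 626 - 945 \cdot 9 \left(-22\right) = 626 - -187110 = 626 + 187110 = 187736$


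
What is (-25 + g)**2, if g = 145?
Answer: 14400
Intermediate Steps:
(-25 + g)**2 = (-25 + 145)**2 = 120**2 = 14400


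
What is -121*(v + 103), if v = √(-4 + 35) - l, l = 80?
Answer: -2783 - 121*√31 ≈ -3456.7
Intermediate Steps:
v = -80 + √31 (v = √(-4 + 35) - 1*80 = √31 - 80 = -80 + √31 ≈ -74.432)
-121*(v + 103) = -121*((-80 + √31) + 103) = -121*(23 + √31) = -2783 - 121*√31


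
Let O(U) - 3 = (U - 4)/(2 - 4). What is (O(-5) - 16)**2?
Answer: 289/4 ≈ 72.250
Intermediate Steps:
O(U) = 5 - U/2 (O(U) = 3 + (U - 4)/(2 - 4) = 3 + (-4 + U)/(-2) = 3 + (-4 + U)*(-1/2) = 3 + (2 - U/2) = 5 - U/2)
(O(-5) - 16)**2 = ((5 - 1/2*(-5)) - 16)**2 = ((5 + 5/2) - 16)**2 = (15/2 - 16)**2 = (-17/2)**2 = 289/4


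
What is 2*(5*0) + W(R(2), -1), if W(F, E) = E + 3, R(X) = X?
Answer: 2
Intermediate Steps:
W(F, E) = 3 + E
2*(5*0) + W(R(2), -1) = 2*(5*0) + (3 - 1) = 2*0 + 2 = 0 + 2 = 2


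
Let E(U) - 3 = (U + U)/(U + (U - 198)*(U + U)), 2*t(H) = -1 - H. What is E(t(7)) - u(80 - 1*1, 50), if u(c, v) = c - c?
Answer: 1207/403 ≈ 2.9950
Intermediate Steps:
t(H) = -1/2 - H/2 (t(H) = (-1 - H)/2 = -1/2 - H/2)
u(c, v) = 0
E(U) = 3 + 2*U/(U + 2*U*(-198 + U)) (E(U) = 3 + (U + U)/(U + (U - 198)*(U + U)) = 3 + (2*U)/(U + (-198 + U)*(2*U)) = 3 + (2*U)/(U + 2*U*(-198 + U)) = 3 + 2*U/(U + 2*U*(-198 + U)))
E(t(7)) - u(80 - 1*1, 50) = (-1183 + 6*(-1/2 - 1/2*7))/(-395 + 2*(-1/2 - 1/2*7)) - 1*0 = (-1183 + 6*(-1/2 - 7/2))/(-395 + 2*(-1/2 - 7/2)) + 0 = (-1183 + 6*(-4))/(-395 + 2*(-4)) + 0 = (-1183 - 24)/(-395 - 8) + 0 = -1207/(-403) + 0 = -1/403*(-1207) + 0 = 1207/403 + 0 = 1207/403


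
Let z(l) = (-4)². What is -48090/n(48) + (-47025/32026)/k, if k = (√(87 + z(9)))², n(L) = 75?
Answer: -10575796793/16493390 ≈ -641.21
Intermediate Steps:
z(l) = 16
k = 103 (k = (√(87 + 16))² = (√103)² = 103)
-48090/n(48) + (-47025/32026)/k = -48090/75 - 47025/32026/103 = -48090*1/75 - 47025*1/32026*(1/103) = -3206/5 - 47025/32026*1/103 = -3206/5 - 47025/3298678 = -10575796793/16493390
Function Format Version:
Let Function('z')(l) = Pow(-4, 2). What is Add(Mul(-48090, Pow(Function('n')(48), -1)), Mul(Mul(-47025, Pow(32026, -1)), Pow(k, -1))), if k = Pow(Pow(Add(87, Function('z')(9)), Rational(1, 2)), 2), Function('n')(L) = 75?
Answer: Rational(-10575796793, 16493390) ≈ -641.21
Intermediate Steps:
Function('z')(l) = 16
k = 103 (k = Pow(Pow(Add(87, 16), Rational(1, 2)), 2) = Pow(Pow(103, Rational(1, 2)), 2) = 103)
Add(Mul(-48090, Pow(Function('n')(48), -1)), Mul(Mul(-47025, Pow(32026, -1)), Pow(k, -1))) = Add(Mul(-48090, Pow(75, -1)), Mul(Mul(-47025, Pow(32026, -1)), Pow(103, -1))) = Add(Mul(-48090, Rational(1, 75)), Mul(Mul(-47025, Rational(1, 32026)), Rational(1, 103))) = Add(Rational(-3206, 5), Mul(Rational(-47025, 32026), Rational(1, 103))) = Add(Rational(-3206, 5), Rational(-47025, 3298678)) = Rational(-10575796793, 16493390)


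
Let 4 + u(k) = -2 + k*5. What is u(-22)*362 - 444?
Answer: -42436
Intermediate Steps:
u(k) = -6 + 5*k (u(k) = -4 + (-2 + k*5) = -4 + (-2 + 5*k) = -6 + 5*k)
u(-22)*362 - 444 = (-6 + 5*(-22))*362 - 444 = (-6 - 110)*362 - 444 = -116*362 - 444 = -41992 - 444 = -42436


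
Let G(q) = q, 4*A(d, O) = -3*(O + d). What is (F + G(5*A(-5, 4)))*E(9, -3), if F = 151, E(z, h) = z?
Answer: 5571/4 ≈ 1392.8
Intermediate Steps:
A(d, O) = -3*O/4 - 3*d/4 (A(d, O) = (-3*(O + d))/4 = (-3*O - 3*d)/4 = -3*O/4 - 3*d/4)
(F + G(5*A(-5, 4)))*E(9, -3) = (151 + 5*(-¾*4 - ¾*(-5)))*9 = (151 + 5*(-3 + 15/4))*9 = (151 + 5*(¾))*9 = (151 + 15/4)*9 = (619/4)*9 = 5571/4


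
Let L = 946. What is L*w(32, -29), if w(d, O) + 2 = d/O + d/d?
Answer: -57706/29 ≈ -1989.9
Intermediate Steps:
w(d, O) = -1 + d/O (w(d, O) = -2 + (d/O + d/d) = -2 + (d/O + 1) = -2 + (1 + d/O) = -1 + d/O)
L*w(32, -29) = 946*((32 - 1*(-29))/(-29)) = 946*(-(32 + 29)/29) = 946*(-1/29*61) = 946*(-61/29) = -57706/29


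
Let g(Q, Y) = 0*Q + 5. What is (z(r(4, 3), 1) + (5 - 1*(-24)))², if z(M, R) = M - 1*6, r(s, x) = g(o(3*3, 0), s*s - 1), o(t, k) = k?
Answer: 784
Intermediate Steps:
g(Q, Y) = 5 (g(Q, Y) = 0 + 5 = 5)
r(s, x) = 5
z(M, R) = -6 + M (z(M, R) = M - 6 = -6 + M)
(z(r(4, 3), 1) + (5 - 1*(-24)))² = ((-6 + 5) + (5 - 1*(-24)))² = (-1 + (5 + 24))² = (-1 + 29)² = 28² = 784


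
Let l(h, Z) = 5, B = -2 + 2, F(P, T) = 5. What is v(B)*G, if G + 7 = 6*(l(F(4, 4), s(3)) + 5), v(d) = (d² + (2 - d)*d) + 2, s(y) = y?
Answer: 106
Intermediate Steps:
B = 0
v(d) = 2 + d² + d*(2 - d) (v(d) = (d² + d*(2 - d)) + 2 = 2 + d² + d*(2 - d))
G = 53 (G = -7 + 6*(5 + 5) = -7 + 6*10 = -7 + 60 = 53)
v(B)*G = (2 + 2*0)*53 = (2 + 0)*53 = 2*53 = 106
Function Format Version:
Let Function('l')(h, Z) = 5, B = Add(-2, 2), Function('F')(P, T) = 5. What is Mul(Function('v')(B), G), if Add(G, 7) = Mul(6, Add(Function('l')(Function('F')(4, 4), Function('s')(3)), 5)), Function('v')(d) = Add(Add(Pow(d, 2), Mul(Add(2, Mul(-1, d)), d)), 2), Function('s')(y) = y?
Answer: 106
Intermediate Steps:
B = 0
Function('v')(d) = Add(2, Pow(d, 2), Mul(d, Add(2, Mul(-1, d)))) (Function('v')(d) = Add(Add(Pow(d, 2), Mul(d, Add(2, Mul(-1, d)))), 2) = Add(2, Pow(d, 2), Mul(d, Add(2, Mul(-1, d)))))
G = 53 (G = Add(-7, Mul(6, Add(5, 5))) = Add(-7, Mul(6, 10)) = Add(-7, 60) = 53)
Mul(Function('v')(B), G) = Mul(Add(2, Mul(2, 0)), 53) = Mul(Add(2, 0), 53) = Mul(2, 53) = 106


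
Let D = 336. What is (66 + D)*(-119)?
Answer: -47838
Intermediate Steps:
(66 + D)*(-119) = (66 + 336)*(-119) = 402*(-119) = -47838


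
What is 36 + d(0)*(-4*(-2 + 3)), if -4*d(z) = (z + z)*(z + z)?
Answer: 36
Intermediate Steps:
d(z) = -z**2 (d(z) = -(z + z)*(z + z)/4 = -2*z*2*z/4 = -z**2)
36 + d(0)*(-4*(-2 + 3)) = 36 + (-1*0**2)*(-4*(-2 + 3)) = 36 + (-1*0)*(-4*1) = 36 + 0*(-4) = 36 + 0 = 36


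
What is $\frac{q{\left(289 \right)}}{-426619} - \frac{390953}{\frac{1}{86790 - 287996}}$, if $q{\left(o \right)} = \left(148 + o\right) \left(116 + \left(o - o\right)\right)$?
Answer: $\frac{1157197995955350}{14711} \approx 7.8662 \cdot 10^{10}$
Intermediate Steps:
$q{\left(o \right)} = 17168 + 116 o$ ($q{\left(o \right)} = \left(148 + o\right) \left(116 + 0\right) = \left(148 + o\right) 116 = 17168 + 116 o$)
$\frac{q{\left(289 \right)}}{-426619} - \frac{390953}{\frac{1}{86790 - 287996}} = \frac{17168 + 116 \cdot 289}{-426619} - \frac{390953}{\frac{1}{86790 - 287996}} = \left(17168 + 33524\right) \left(- \frac{1}{426619}\right) - \frac{390953}{\frac{1}{-201206}} = 50692 \left(- \frac{1}{426619}\right) - \frac{390953}{- \frac{1}{201206}} = - \frac{1748}{14711} - -78662089318 = - \frac{1748}{14711} + 78662089318 = \frac{1157197995955350}{14711}$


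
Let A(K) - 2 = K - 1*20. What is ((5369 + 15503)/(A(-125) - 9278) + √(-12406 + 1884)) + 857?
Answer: 8052925/9421 + I*√10522 ≈ 854.78 + 102.58*I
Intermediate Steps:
A(K) = -18 + K (A(K) = 2 + (K - 1*20) = 2 + (K - 20) = 2 + (-20 + K) = -18 + K)
((5369 + 15503)/(A(-125) - 9278) + √(-12406 + 1884)) + 857 = ((5369 + 15503)/((-18 - 125) - 9278) + √(-12406 + 1884)) + 857 = (20872/(-143 - 9278) + √(-10522)) + 857 = (20872/(-9421) + I*√10522) + 857 = (20872*(-1/9421) + I*√10522) + 857 = (-20872/9421 + I*√10522) + 857 = 8052925/9421 + I*√10522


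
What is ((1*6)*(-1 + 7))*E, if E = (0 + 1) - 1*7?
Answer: -216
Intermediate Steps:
E = -6 (E = 1 - 7 = -6)
((1*6)*(-1 + 7))*E = ((1*6)*(-1 + 7))*(-6) = (6*6)*(-6) = 36*(-6) = -216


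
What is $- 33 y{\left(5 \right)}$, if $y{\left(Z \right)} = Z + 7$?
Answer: $-396$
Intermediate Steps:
$y{\left(Z \right)} = 7 + Z$
$- 33 y{\left(5 \right)} = - 33 \left(7 + 5\right) = \left(-33\right) 12 = -396$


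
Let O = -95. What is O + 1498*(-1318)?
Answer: -1974459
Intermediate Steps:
O + 1498*(-1318) = -95 + 1498*(-1318) = -95 - 1974364 = -1974459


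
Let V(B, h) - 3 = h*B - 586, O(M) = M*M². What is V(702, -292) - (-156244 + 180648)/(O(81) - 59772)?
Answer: -96959605727/471669 ≈ -2.0557e+5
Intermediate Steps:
O(M) = M³
V(B, h) = -583 + B*h (V(B, h) = 3 + (h*B - 586) = 3 + (B*h - 586) = 3 + (-586 + B*h) = -583 + B*h)
V(702, -292) - (-156244 + 180648)/(O(81) - 59772) = (-583 + 702*(-292)) - (-156244 + 180648)/(81³ - 59772) = (-583 - 204984) - 24404/(531441 - 59772) = -205567 - 24404/471669 = -96959605727/471669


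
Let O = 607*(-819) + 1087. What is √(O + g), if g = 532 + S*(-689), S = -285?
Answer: I*√299149 ≈ 546.95*I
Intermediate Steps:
O = -496046 (O = -497133 + 1087 = -496046)
g = 196897 (g = 532 - 285*(-689) = 532 + 196365 = 196897)
√(O + g) = √(-496046 + 196897) = √(-299149) = I*√299149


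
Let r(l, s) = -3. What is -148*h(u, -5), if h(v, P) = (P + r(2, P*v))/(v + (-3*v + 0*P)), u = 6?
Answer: -296/3 ≈ -98.667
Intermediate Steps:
h(v, P) = -(-3 + P)/(2*v) (h(v, P) = (P - 3)/(v + (-3*v + 0*P)) = (-3 + P)/(v + (-3*v + 0)) = (-3 + P)/(v - 3*v) = (-3 + P)/((-2*v)) = (-3 + P)*(-1/(2*v)) = -(-3 + P)/(2*v))
-148*h(u, -5) = -74*(3 - 1*(-5))/6 = -74*(3 + 5)/6 = -74*8/6 = -148*⅔ = -296/3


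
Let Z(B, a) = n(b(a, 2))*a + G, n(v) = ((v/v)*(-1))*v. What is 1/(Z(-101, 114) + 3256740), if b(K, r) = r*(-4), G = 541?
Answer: 1/3258193 ≈ 3.0692e-7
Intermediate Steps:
b(K, r) = -4*r
n(v) = -v (n(v) = (1*(-1))*v = -v)
Z(B, a) = 541 + 8*a (Z(B, a) = (-(-4)*2)*a + 541 = (-1*(-8))*a + 541 = 8*a + 541 = 541 + 8*a)
1/(Z(-101, 114) + 3256740) = 1/((541 + 8*114) + 3256740) = 1/((541 + 912) + 3256740) = 1/(1453 + 3256740) = 1/3258193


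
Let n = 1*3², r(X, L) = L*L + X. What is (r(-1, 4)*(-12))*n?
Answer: -1620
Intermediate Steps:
r(X, L) = X + L² (r(X, L) = L² + X = X + L²)
n = 9 (n = 1*9 = 9)
(r(-1, 4)*(-12))*n = ((-1 + 4²)*(-12))*9 = ((-1 + 16)*(-12))*9 = (15*(-12))*9 = -180*9 = -1620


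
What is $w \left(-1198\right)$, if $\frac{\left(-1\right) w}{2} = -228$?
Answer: $-546288$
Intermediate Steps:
$w = 456$ ($w = \left(-2\right) \left(-228\right) = 456$)
$w \left(-1198\right) = 456 \left(-1198\right) = -546288$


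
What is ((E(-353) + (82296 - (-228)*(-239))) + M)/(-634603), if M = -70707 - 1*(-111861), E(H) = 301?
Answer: -69259/634603 ≈ -0.10914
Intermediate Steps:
M = 41154 (M = -70707 + 111861 = 41154)
((E(-353) + (82296 - (-228)*(-239))) + M)/(-634603) = ((301 + (82296 - (-228)*(-239))) + 41154)/(-634603) = ((301 + (82296 - 1*54492)) + 41154)*(-1/634603) = ((301 + (82296 - 54492)) + 41154)*(-1/634603) = ((301 + 27804) + 41154)*(-1/634603) = (28105 + 41154)*(-1/634603) = 69259*(-1/634603) = -69259/634603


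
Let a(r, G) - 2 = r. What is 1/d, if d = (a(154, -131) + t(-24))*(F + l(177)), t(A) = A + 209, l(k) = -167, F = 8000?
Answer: 1/2671053 ≈ 3.7438e-7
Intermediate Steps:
t(A) = 209 + A
a(r, G) = 2 + r
d = 2671053 (d = ((2 + 154) + (209 - 24))*(8000 - 167) = (156 + 185)*7833 = 341*7833 = 2671053)
1/d = 1/2671053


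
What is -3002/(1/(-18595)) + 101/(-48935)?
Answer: 2731658867549/48935 ≈ 5.5822e+7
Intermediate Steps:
-3002/(1/(-18595)) + 101/(-48935) = -3002/(-1/18595) + 101*(-1/48935) = -3002*(-18595) - 101/48935 = 55822190 - 101/48935 = 2731658867549/48935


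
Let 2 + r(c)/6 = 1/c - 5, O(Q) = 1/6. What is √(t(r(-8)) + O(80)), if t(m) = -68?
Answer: I*√2442/6 ≈ 8.2361*I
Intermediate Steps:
O(Q) = ⅙
r(c) = -42 + 6/c (r(c) = -12 + 6*(1/c - 5) = -12 + 6*(-5 + 1/c) = -12 + (-30 + 6/c) = -42 + 6/c)
√(t(r(-8)) + O(80)) = √(-68 + ⅙) = √(-407/6) = I*√2442/6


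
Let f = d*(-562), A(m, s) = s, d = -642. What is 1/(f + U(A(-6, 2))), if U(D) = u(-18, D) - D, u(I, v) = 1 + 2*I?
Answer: 1/360767 ≈ 2.7719e-6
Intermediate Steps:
U(D) = -35 - D (U(D) = (1 + 2*(-18)) - D = (1 - 36) - D = -35 - D)
f = 360804 (f = -642*(-562) = 360804)
1/(f + U(A(-6, 2))) = 1/(360804 + (-35 - 1*2)) = 1/(360804 + (-35 - 2)) = 1/(360804 - 37) = 1/360767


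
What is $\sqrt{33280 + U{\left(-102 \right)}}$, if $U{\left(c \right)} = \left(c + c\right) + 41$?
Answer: $\sqrt{33117} \approx 181.98$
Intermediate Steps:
$U{\left(c \right)} = 41 + 2 c$ ($U{\left(c \right)} = 2 c + 41 = 41 + 2 c$)
$\sqrt{33280 + U{\left(-102 \right)}} = \sqrt{33280 + \left(41 + 2 \left(-102\right)\right)} = \sqrt{33280 + \left(41 - 204\right)} = \sqrt{33280 - 163} = \sqrt{33117}$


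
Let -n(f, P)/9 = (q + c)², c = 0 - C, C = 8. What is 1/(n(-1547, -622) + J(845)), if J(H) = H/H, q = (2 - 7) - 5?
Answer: -1/2915 ≈ -0.00034305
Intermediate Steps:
q = -10 (q = -5 - 5 = -10)
J(H) = 1
c = -8 (c = 0 - 1*8 = 0 - 8 = -8)
n(f, P) = -2916 (n(f, P) = -9*(-10 - 8)² = -9*(-18)² = -9*324 = -2916)
1/(n(-1547, -622) + J(845)) = 1/(-2916 + 1) = 1/(-2915) = -1/2915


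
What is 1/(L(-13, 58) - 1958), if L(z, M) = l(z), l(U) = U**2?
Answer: -1/1789 ≈ -0.00055897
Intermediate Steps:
L(z, M) = z**2
1/(L(-13, 58) - 1958) = 1/((-13)**2 - 1958) = 1/(169 - 1958) = 1/(-1789) = -1/1789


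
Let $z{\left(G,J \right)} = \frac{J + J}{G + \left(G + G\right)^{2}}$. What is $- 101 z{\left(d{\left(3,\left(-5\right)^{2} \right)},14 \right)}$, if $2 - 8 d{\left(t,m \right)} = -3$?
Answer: $- \frac{6464}{5} \approx -1292.8$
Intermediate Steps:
$d{\left(t,m \right)} = \frac{5}{8}$ ($d{\left(t,m \right)} = \frac{1}{4} - - \frac{3}{8} = \frac{1}{4} + \frac{3}{8} = \frac{5}{8}$)
$z{\left(G,J \right)} = \frac{2 J}{G + 4 G^{2}}$ ($z{\left(G,J \right)} = \frac{2 J}{G + \left(2 G\right)^{2}} = \frac{2 J}{G + 4 G^{2}}$)
$- 101 z{\left(d{\left(3,\left(-5\right)^{2} \right)},14 \right)} = - 101 \cdot 2 \cdot 14 \frac{1}{\frac{5}{8}} \frac{1}{1 + 4 \cdot \frac{5}{8}} = - 101 \cdot 2 \cdot 14 \cdot \frac{8}{5} \frac{1}{1 + \frac{5}{2}} = - 101 \cdot 2 \cdot 14 \cdot \frac{8}{5} \frac{1}{\frac{7}{2}} = - 101 \cdot 2 \cdot 14 \cdot \frac{8}{5} \cdot \frac{2}{7} = \left(-101\right) \frac{64}{5} = - \frac{6464}{5}$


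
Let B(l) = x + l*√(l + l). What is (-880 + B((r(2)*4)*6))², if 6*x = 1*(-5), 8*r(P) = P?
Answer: 27946777/36 - 21140*√3 ≈ 7.3968e+5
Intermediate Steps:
r(P) = P/8
x = -⅚ (x = (1*(-5))/6 = (⅙)*(-5) = -⅚ ≈ -0.83333)
B(l) = -⅚ + √2*l^(3/2) (B(l) = -⅚ + l*√(l + l) = -⅚ + l*√(2*l) = -⅚ + l*(√2*√l) = -⅚ + √2*l^(3/2))
(-880 + B((r(2)*4)*6))² = (-880 + (-⅚ + √2*((((⅛)*2)*4)*6)^(3/2)))² = (-880 + (-⅚ + √2*(((¼)*4)*6)^(3/2)))² = (-880 + (-⅚ + √2*(1*6)^(3/2)))² = (-880 + (-⅚ + √2*6^(3/2)))² = (-880 + (-⅚ + √2*(6*√6)))² = (-880 + (-⅚ + 12*√3))² = (-5285/6 + 12*√3)²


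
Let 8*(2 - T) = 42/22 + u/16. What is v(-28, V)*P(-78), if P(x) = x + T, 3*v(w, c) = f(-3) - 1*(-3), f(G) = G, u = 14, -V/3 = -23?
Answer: 0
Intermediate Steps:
V = 69 (V = -3*(-23) = 69)
T = 1163/704 (T = 2 - (42/22 + 14/16)/8 = 2 - (42*(1/22) + 14*(1/16))/8 = 2 - (21/11 + 7/8)/8 = 2 - ⅛*245/88 = 2 - 245/704 = 1163/704 ≈ 1.6520)
v(w, c) = 0 (v(w, c) = (-3 - 1*(-3))/3 = (-3 + 3)/3 = (⅓)*0 = 0)
P(x) = 1163/704 + x (P(x) = x + 1163/704 = 1163/704 + x)
v(-28, V)*P(-78) = 0*(1163/704 - 78) = 0*(-53749/704) = 0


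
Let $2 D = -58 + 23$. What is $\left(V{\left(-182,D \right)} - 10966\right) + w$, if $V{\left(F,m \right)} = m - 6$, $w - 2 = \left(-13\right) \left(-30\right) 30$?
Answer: $\frac{1425}{2} \approx 712.5$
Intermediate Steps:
$D = - \frac{35}{2}$ ($D = \frac{-58 + 23}{2} = \frac{1}{2} \left(-35\right) = - \frac{35}{2} \approx -17.5$)
$w = 11702$ ($w = 2 + \left(-13\right) \left(-30\right) 30 = 2 + 390 \cdot 30 = 2 + 11700 = 11702$)
$V{\left(F,m \right)} = -6 + m$ ($V{\left(F,m \right)} = m - 6 = -6 + m$)
$\left(V{\left(-182,D \right)} - 10966\right) + w = \left(\left(-6 - \frac{35}{2}\right) - 10966\right) + 11702 = \left(- \frac{47}{2} - 10966\right) + 11702 = - \frac{21979}{2} + 11702 = \frac{1425}{2}$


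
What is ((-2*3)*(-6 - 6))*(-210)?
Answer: -15120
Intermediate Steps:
((-2*3)*(-6 - 6))*(-210) = -6*(-12)*(-210) = 72*(-210) = -15120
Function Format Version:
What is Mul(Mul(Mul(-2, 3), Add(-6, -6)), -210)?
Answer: -15120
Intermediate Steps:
Mul(Mul(Mul(-2, 3), Add(-6, -6)), -210) = Mul(Mul(-6, -12), -210) = Mul(72, -210) = -15120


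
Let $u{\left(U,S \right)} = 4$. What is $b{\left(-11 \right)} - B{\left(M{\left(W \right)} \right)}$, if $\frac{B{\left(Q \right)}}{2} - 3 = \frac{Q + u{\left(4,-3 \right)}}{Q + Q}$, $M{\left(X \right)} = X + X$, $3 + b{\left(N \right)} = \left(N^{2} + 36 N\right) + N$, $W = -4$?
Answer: $- \frac{591}{2} \approx -295.5$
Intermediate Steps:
$b{\left(N \right)} = -3 + N^{2} + 37 N$ ($b{\left(N \right)} = -3 + \left(\left(N^{2} + 36 N\right) + N\right) = -3 + \left(N^{2} + 37 N\right) = -3 + N^{2} + 37 N$)
$M{\left(X \right)} = 2 X$
$B{\left(Q \right)} = 6 + \frac{4 + Q}{Q}$ ($B{\left(Q \right)} = 6 + 2 \frac{Q + 4}{Q + Q} = 6 + 2 \frac{4 + Q}{2 Q} = 6 + \frac{4 + Q}{Q}$)
$b{\left(-11 \right)} - B{\left(M{\left(W \right)} \right)} = \left(-3 + \left(-11\right)^{2} + 37 \left(-11\right)\right) - \left(7 + \frac{4}{2 \left(-4\right)}\right) = \left(-3 + 121 - 407\right) - \left(7 + \frac{4}{-8}\right) = -289 - \left(7 + 4 \left(- \frac{1}{8}\right)\right) = -289 - \left(7 - \frac{1}{2}\right) = -289 - \frac{13}{2} = - \frac{591}{2}$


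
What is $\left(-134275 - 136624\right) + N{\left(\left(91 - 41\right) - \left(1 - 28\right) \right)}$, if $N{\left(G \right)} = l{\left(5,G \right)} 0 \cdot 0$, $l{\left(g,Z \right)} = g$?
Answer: $-270899$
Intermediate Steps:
$N{\left(G \right)} = 0$ ($N{\left(G \right)} = 5 \cdot 0 \cdot 0 = 0 \cdot 0 = 0$)
$\left(-134275 - 136624\right) + N{\left(\left(91 - 41\right) - \left(1 - 28\right) \right)} = \left(-134275 - 136624\right) + 0 = -270899 + 0 = -270899$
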